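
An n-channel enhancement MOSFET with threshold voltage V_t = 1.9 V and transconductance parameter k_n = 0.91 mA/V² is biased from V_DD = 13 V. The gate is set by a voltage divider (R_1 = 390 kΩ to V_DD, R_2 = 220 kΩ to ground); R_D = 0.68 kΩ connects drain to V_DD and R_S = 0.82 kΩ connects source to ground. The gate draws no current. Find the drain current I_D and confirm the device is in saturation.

V_G = V_DD·R_2/(R_1+R_2) = 13×220/610 = 4.69 V.
Assume saturation: I_D = (k_n/2)(V_GS − V_t)² with V_GS = V_G − I_D·R_S = 4.69 − 0.82·I_D.
Substituting gives 0.306·I_D² − 3.08·I_D + 3.54 = 0, with roots I_D = 1.32 or 8.75 mA.
The root I_D = 8.75 mA gives V_GS = -2.48 V ≤ V_t, so take I_D = 1.32 mA.
Then V_GS = 3.6 V and V_DS = V_DD − I_D(R_D+R_S) = 13 − 1.32×1.5 = 11 V.
Saturation requires V_DS ≥ V_GS − V_t = 1.7 V; 11 ≥ 1.7 ✓.

I_D ≈ 1.3 mA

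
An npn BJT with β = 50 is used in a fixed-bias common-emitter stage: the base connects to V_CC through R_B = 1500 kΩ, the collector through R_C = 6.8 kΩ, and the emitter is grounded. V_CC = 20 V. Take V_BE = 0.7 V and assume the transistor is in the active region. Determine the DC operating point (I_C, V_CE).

I_C ≈ 0.64 mA, V_CE ≈ 16 V

Base loop: V_CC = I_B·R_B + V_BE, so I_B = (20 − 0.7)/1500 kΩ = 0.0129 mA.
In the active region I_C = β·I_B = 50 × 0.0129 = 0.643 mA.
Collector loop: V_CE = V_CC − I_C·R_C = 20 − 0.643×6.8 = 15.6 V.
Since V_CE = 15.6 V > V_CE(sat) ≈ 0.2 V, the transistor is in the active region as assumed.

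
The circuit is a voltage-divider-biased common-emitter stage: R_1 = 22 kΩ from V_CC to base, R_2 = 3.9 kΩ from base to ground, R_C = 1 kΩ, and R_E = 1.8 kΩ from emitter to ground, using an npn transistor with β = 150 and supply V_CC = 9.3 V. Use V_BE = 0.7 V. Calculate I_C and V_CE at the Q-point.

Thevenize the base divider: V_Th = V_CC·R_2/(R_1+R_2) = 9.3×3.9/25.9 = 1.4 V, R_Th = R_1‖R_2 = 3.31 kΩ.
Base-emitter loop: V_Th = I_B·R_Th + V_BE + (β+1)I_B·R_E, so I_B = (1.4 − 0.7) / (3.31 + 151×1.8) = 0.00255 mA.
I_C = β·I_B = 150×0.00255 = 0.382 mA, and I_E = (β+1)I_B = 0.384 mA.
V_CE = V_CC − I_C·R_C − I_E·R_E = 9.3 − 0.382×1 − 0.384×1.8 = 8.23 V.
V_CE = 8.23 V > 0.2 V confirms active-region operation.

I_C ≈ 0.38 mA, V_CE ≈ 8.2 V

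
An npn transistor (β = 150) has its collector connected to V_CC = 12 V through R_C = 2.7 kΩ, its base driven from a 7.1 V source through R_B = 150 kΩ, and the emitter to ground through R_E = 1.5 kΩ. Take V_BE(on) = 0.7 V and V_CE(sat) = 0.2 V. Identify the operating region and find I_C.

Assume active. Base-emitter loop: I_B = (V_BB − V_BE)/(R_B + (β+1)R_E) = (7.1 − 0.7)/(150 + 151×1.5) = 0.017 mA.
I_C = β·I_B = 150×0.017 = 2.55 mA.
V_CE = V_CC − I_C·R_C − I_E·R_E = 12 − 2.55×2.7 − 2.57×1.5 = 1.27 V > V_CE(sat), so the active-region assumption holds.

active; I_C ≈ 2.5 mA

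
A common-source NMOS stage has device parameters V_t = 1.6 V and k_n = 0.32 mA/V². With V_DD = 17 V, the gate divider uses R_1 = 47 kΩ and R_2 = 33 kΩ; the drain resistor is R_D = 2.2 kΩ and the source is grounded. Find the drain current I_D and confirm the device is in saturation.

V_G = V_DD·R_2/(R_1+R_2) = 17×33/80 = 7.01 V. With the source grounded, V_GS = V_G = 7.01 V.
Assume saturation: I_D = (k_n/2)(V_GS − V_t)² = (0.32/2)×(7.01 − 1.6)² = 0.16×5.41² = 4.69 mA.
V_DS = V_DD − I_D·R_D = 17 − 4.69×2.2 = 6.69 V.
Saturation requires V_DS ≥ V_GS − V_t = 5.41 V; 6.69 ≥ 5.41 ✓.

I_D ≈ 4.7 mA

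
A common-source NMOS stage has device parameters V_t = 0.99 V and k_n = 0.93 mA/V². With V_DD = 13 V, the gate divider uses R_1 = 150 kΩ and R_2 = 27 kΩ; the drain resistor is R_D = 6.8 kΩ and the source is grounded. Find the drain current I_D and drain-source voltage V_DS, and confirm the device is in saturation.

I_D ≈ 0.46 mA, V_DS ≈ 9.9 V

V_G = V_DD·R_2/(R_1+R_2) = 13×27/177 = 1.98 V. With the source grounded, V_GS = V_G = 1.98 V.
Assume saturation: I_D = (k_n/2)(V_GS − V_t)² = (0.93/2)×(1.98 − 0.99)² = 0.465×0.993² = 0.459 mA.
V_DS = V_DD − I_D·R_D = 13 − 0.459×6.8 = 9.88 V.
Saturation requires V_DS ≥ V_GS − V_t = 0.993 V; 9.88 ≥ 0.993 ✓.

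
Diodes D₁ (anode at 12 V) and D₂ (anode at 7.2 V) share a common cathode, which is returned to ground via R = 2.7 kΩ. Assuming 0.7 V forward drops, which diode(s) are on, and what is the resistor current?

Only D₁ conducts; I_R ≈ 4.2 mA

Assume both conduct. Then node N would need to be at both 12−0.7 = 11.3 V and 7.2−0.7 = 6.5 V, which is impossible.
Assume only D₁ conducts: V_N = 12 − 0.7 = 11.3 V, so I_R = 11.3/2.7 = 4.19 mA.
Check D₂: its anode-to-cathode voltage is 7.2 − 11.3 = -4.1 V < 0.7 V, so it is off. The assumption is consistent.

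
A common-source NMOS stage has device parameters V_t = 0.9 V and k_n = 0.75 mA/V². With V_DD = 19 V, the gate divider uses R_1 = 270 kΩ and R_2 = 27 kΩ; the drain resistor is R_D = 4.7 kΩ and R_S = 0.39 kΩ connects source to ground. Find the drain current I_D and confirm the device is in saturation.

V_G = V_DD·R_2/(R_1+R_2) = 19×27/297 = 1.73 V.
Assume saturation: I_D = (k_n/2)(V_GS − V_t)² with V_GS = V_G − I_D·R_S = 1.73 − 0.39·I_D.
Substituting gives 0.057·I_D² − 1.24·I_D + 0.257 = 0, with roots I_D = 0.209 or 21.6 mA.
The root I_D = 21.6 mA gives V_GS = -6.68 V ≤ V_t, so take I_D = 0.209 mA.
Then V_GS = 1.65 V and V_DS = V_DD − I_D(R_D+R_S) = 19 − 0.209×5.09 = 17.9 V.
Saturation requires V_DS ≥ V_GS − V_t = 0.746 V; 17.9 ≥ 0.746 ✓.

I_D ≈ 0.21 mA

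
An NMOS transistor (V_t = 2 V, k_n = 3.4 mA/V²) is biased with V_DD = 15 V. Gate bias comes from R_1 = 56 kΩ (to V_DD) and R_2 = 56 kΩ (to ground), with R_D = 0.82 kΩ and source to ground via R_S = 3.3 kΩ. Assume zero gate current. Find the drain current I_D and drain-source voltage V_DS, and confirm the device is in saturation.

V_G = V_DD·R_2/(R_1+R_2) = 15×56/112 = 7.5 V.
Assume saturation: I_D = (k_n/2)(V_GS − V_t)² with V_GS = V_G − I_D·R_S = 7.5 − 3.3·I_D.
Substituting gives 18.5·I_D² − 62.7·I_D + 51.4 = 0, with roots I_D = 1.39 or 1.99 mA.
The root I_D = 1.99 mA gives V_GS = 0.917 V ≤ V_t, so take I_D = 1.39 mA.
Then V_GS = 2.91 V and V_DS = V_DD − I_D(R_D+R_S) = 15 − 1.39×4.12 = 9.26 V.
Saturation requires V_DS ≥ V_GS − V_t = 0.905 V; 9.26 ≥ 0.905 ✓.

I_D ≈ 1.4 mA, V_DS ≈ 9.3 V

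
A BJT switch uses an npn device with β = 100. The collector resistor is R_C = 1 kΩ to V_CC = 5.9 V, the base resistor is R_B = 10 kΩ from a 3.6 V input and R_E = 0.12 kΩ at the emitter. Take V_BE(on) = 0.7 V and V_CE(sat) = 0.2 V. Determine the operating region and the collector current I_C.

saturation; I_C ≈ 5.1 mA

Assume active: I_B = (3.6 − 0.7)/(10 + 101×0.12) = 0.131 mA, I_C = β·I_B = 13.1 mA.
Then V_CE = 5.9 − 13.1×1 − 13.2×0.12 = -8.8 V < 0.2 V — the active assumption fails.
Re-solve with V_CE = 0.2 V. KCL at the emitter: V_E/R_E = (V_BB−0.7−V_E)/R_B + (V_CC−0.2−V_E)/R_C, giving V_E = 0.635 V.
I_C = (V_CC − 0.2 − V_E)/R_C = (5.7 − 0.635)/1 = 5.07 mA.
Check: I_B = (2.9 − 0.635)/10 = 0.227 mA, and β·I_B = 22.7 mA > I_C, confirming saturation.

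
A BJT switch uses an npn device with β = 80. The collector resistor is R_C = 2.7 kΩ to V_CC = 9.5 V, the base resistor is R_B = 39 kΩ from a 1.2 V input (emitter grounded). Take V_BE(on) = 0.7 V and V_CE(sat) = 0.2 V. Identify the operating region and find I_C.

active; I_C ≈ 1 mA

Assume active. Base-emitter loop: I_B = (V_BB − V_BE)/R_B = (1.2 − 0.7)/39 = 0.0128 mA.
I_C = β·I_B = 80×0.0128 = 1.03 mA.
V_CE = V_CC − I_C·R_C = 9.5 − 1.03×2.7 = 6.73 V > V_CE(sat), so the active-region assumption holds.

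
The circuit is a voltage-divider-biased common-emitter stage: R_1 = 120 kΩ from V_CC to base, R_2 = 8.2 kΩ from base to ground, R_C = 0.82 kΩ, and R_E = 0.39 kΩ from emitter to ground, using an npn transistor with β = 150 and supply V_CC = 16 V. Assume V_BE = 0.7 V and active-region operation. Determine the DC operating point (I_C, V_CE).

Thevenize the base divider: V_Th = V_CC·R_2/(R_1+R_2) = 16×8.2/128 = 1.02 V, R_Th = R_1‖R_2 = 7.68 kΩ.
Base-emitter loop: V_Th = I_B·R_Th + V_BE + (β+1)I_B·R_E, so I_B = (1.02 − 0.7) / (7.68 + 151×0.39) = 0.00486 mA.
I_C = β·I_B = 150×0.00486 = 0.729 mA, and I_E = (β+1)I_B = 0.734 mA.
V_CE = V_CC − I_C·R_C − I_E·R_E = 16 − 0.729×0.82 − 0.734×0.39 = 15.1 V.
V_CE = 15.1 V > 0.2 V confirms active-region operation.

I_C ≈ 0.73 mA, V_CE ≈ 15 V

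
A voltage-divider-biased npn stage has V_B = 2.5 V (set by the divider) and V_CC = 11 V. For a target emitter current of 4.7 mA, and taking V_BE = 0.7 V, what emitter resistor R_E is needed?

V_E = V_B − V_BE = 2.5 − 0.7 = 1.8 V.
R_E = V_E / I_E = 1.8 / 4.7 = 0.383 kΩ.

R_E ≈ 0.38 kΩ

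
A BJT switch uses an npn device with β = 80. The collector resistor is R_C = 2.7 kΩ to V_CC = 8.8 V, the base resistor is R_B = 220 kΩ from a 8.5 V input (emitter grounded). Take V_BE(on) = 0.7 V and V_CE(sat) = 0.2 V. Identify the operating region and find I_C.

active; I_C ≈ 2.8 mA

Assume active. Base-emitter loop: I_B = (V_BB − V_BE)/R_B = (8.5 − 0.7)/220 = 0.0355 mA.
I_C = β·I_B = 80×0.0355 = 2.84 mA.
V_CE = V_CC − I_C·R_C = 8.8 − 2.84×2.7 = 1.14 V > V_CE(sat), so the active-region assumption holds.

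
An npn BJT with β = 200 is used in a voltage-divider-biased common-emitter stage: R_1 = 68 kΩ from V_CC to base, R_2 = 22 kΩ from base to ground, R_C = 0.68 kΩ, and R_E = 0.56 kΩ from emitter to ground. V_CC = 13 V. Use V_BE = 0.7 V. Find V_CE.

V_CE ≈ 8.2 V

Thevenize the base divider: V_Th = V_CC·R_2/(R_1+R_2) = 13×22/90 = 3.18 V, R_Th = R_1‖R_2 = 16.6 kΩ.
Base-emitter loop: V_Th = I_B·R_Th + V_BE + (β+1)I_B·R_E, so I_B = (3.18 − 0.7) / (16.6 + 201×0.56) = 0.0192 mA.
I_C = β·I_B = 200×0.0192 = 3.84 mA, and I_E = (β+1)I_B = 3.86 mA.
V_CE = V_CC − I_C·R_C − I_E·R_E = 13 − 3.84×0.68 − 3.86×0.56 = 8.23 V.
V_CE = 8.23 V > 0.2 V confirms active-region operation.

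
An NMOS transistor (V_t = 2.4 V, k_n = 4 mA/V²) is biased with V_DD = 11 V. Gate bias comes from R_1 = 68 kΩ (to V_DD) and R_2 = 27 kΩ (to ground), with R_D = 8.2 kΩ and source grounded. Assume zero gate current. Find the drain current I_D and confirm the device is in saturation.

V_G = V_DD·R_2/(R_1+R_2) = 11×27/95 = 3.13 V. With the source grounded, V_GS = V_G = 3.13 V.
Assume saturation: I_D = (k_n/2)(V_GS − V_t)² = (4/2)×(3.13 − 2.4)² = 2×0.726² = 1.06 mA.
V_DS = V_DD − I_D·R_D = 11 − 1.06×8.2 = 2.35 V.
Saturation requires V_DS ≥ V_GS − V_t = 0.726 V; 2.35 ≥ 0.726 ✓.

I_D ≈ 1.1 mA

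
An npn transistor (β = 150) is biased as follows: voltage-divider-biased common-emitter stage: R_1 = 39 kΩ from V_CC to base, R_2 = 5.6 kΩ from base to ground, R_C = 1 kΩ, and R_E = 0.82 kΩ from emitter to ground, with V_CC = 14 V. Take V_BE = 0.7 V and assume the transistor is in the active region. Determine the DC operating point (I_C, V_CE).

I_C ≈ 1.2 mA, V_CE ≈ 12 V

Thevenize the base divider: V_Th = V_CC·R_2/(R_1+R_2) = 14×5.6/44.6 = 1.76 V, R_Th = R_1‖R_2 = 4.9 kΩ.
Base-emitter loop: V_Th = I_B·R_Th + V_BE + (β+1)I_B·R_E, so I_B = (1.76 − 0.7) / (4.9 + 151×0.82) = 0.00822 mA.
I_C = β·I_B = 150×0.00822 = 1.23 mA, and I_E = (β+1)I_B = 1.24 mA.
V_CE = V_CC − I_C·R_C − I_E·R_E = 14 − 1.23×1 − 1.24×0.82 = 11.7 V.
V_CE = 11.7 V > 0.2 V confirms active-region operation.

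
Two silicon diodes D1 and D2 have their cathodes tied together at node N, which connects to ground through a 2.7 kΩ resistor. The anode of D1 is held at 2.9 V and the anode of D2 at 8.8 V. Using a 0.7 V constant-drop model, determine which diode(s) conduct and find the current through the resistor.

Assume both conduct. Then node N would need to be at both 2.9−0.7 = 2.2 V and 8.8−0.7 = 8.1 V, which is impossible.
Assume only D2 conducts: V_N = 8.8 − 0.7 = 8.1 V, so I_R = 8.1/2.7 = 3 mA.
Check D1: its anode-to-cathode voltage is 2.9 − 8.1 = -5.2 V < 0.7 V, so it is off. The assumption is consistent.

Only D2 conducts; I_R ≈ 3 mA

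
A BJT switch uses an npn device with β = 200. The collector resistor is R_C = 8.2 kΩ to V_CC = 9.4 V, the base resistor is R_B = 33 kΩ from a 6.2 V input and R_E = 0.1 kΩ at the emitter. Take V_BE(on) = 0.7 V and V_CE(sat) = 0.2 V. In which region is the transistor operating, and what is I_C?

Assume active: I_B = (6.2 − 0.7)/(33 + 201×0.1) = 0.104 mA, I_C = β·I_B = 20.7 mA.
Then V_CE = 9.4 − 20.7×8.2 − 20.8×0.1 = -163 V < 0.2 V — the active assumption fails.
Re-solve with V_CE = 0.2 V. KCL at the emitter: V_E/R_E = (V_BB−0.7−V_E)/R_B + (V_CC−0.2−V_E)/R_C, giving V_E = 0.127 V.
I_C = (V_CC − 0.2 − V_E)/R_C = (9.2 − 0.127)/8.2 = 1.11 mA.
Check: I_B = (5.5 − 0.127)/33 = 0.163 mA, and β·I_B = 32.6 mA > I_C, confirming saturation.

saturation; I_C ≈ 1.1 mA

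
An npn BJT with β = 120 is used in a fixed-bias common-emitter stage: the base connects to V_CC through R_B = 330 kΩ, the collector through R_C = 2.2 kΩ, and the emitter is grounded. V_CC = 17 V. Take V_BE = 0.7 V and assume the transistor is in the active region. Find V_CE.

V_CE ≈ 4 V

Base loop: V_CC = I_B·R_B + V_BE, so I_B = (17 − 0.7)/330 kΩ = 0.0494 mA.
In the active region I_C = β·I_B = 120 × 0.0494 = 5.93 mA.
Collector loop: V_CE = V_CC − I_C·R_C = 17 − 5.93×2.2 = 3.96 V.
Since V_CE = 3.96 V > V_CE(sat) ≈ 0.2 V, the transistor is in the active region as assumed.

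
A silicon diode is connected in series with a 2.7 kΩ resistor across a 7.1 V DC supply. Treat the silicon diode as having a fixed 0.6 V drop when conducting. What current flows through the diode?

KVL around the loop: 7.1 = V_D + I·R = 0.6 + I × 2.7 kΩ.
So I = (7.1 − 0.6) / 2.7 kΩ = 6.5 / 2.7 = 2.41 mA.

I ≈ 2.4 mA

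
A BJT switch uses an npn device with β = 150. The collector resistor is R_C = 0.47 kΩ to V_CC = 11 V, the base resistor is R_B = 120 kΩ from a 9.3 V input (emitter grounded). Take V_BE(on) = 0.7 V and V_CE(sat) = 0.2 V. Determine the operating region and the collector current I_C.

active; I_C ≈ 11 mA

Assume active. Base-emitter loop: I_B = (V_BB − V_BE)/R_B = (9.3 − 0.7)/120 = 0.0717 mA.
I_C = β·I_B = 150×0.0717 = 10.8 mA.
V_CE = V_CC − I_C·R_C = 11 − 10.8×0.47 = 5.95 V > V_CE(sat), so the active-region assumption holds.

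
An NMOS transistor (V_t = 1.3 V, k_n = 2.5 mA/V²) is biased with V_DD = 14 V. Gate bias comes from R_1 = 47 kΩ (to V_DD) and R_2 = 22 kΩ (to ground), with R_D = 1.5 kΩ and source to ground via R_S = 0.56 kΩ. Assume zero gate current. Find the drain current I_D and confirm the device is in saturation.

I_D ≈ 2.9 mA

V_G = V_DD·R_2/(R_1+R_2) = 14×22/69 = 4.46 V.
Assume saturation: I_D = (k_n/2)(V_GS − V_t)² with V_GS = V_G − I_D·R_S = 4.46 − 0.56·I_D.
Substituting gives 0.392·I_D² − 5.43·I_D + 12.5 = 0, with roots I_D = 2.92 or 10.9 mA.
The root I_D = 10.9 mA gives V_GS = -1.66 V ≤ V_t, so take I_D = 2.92 mA.
Then V_GS = 2.83 V and V_DS = V_DD − I_D(R_D+R_S) = 14 − 2.92×2.06 = 7.98 V.
Saturation requires V_DS ≥ V_GS − V_t = 1.53 V; 7.98 ≥ 1.53 ✓.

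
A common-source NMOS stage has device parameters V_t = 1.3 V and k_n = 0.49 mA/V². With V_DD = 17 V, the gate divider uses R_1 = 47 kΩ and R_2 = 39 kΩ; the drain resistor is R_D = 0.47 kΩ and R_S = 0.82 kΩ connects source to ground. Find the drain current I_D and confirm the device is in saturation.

V_G = V_DD·R_2/(R_1+R_2) = 17×39/86 = 7.71 V.
Assume saturation: I_D = (k_n/2)(V_GS − V_t)² with V_GS = V_G − I_D·R_S = 7.71 − 0.82·I_D.
Substituting gives 0.165·I_D² − 3.58·I_D + 10.1 = 0, with roots I_D = 3.32 or 18.4 mA.
The root I_D = 18.4 mA gives V_GS = -7.36 V ≤ V_t, so take I_D = 3.32 mA.
Then V_GS = 4.98 V and V_DS = V_DD − I_D(R_D+R_S) = 17 − 3.32×1.29 = 12.7 V.
Saturation requires V_DS ≥ V_GS − V_t = 3.68 V; 12.7 ≥ 3.68 ✓.

I_D ≈ 3.3 mA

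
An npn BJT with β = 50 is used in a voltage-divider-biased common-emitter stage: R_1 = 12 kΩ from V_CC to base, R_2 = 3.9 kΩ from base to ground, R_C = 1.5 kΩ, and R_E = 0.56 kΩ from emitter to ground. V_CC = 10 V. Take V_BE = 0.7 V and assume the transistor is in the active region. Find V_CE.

V_CE ≈ 4.2 V

Thevenize the base divider: V_Th = V_CC·R_2/(R_1+R_2) = 10×3.9/15.9 = 2.45 V, R_Th = R_1‖R_2 = 2.94 kΩ.
Base-emitter loop: V_Th = I_B·R_Th + V_BE + (β+1)I_B·R_E, so I_B = (2.45 − 0.7) / (2.94 + 51×0.56) = 0.0556 mA.
I_C = β·I_B = 50×0.0556 = 2.78 mA, and I_E = (β+1)I_B = 2.84 mA.
V_CE = V_CC − I_C·R_C − I_E·R_E = 10 − 2.78×1.5 − 2.84×0.56 = 4.24 V.
V_CE = 4.24 V > 0.2 V confirms active-region operation.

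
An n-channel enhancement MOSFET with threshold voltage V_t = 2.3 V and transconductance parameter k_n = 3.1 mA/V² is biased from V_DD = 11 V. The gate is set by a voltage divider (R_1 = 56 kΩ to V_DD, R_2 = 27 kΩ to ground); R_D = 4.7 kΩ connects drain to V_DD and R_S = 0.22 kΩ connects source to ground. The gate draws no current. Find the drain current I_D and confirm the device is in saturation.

I_D ≈ 1.4 mA

V_G = V_DD·R_2/(R_1+R_2) = 11×27/83 = 3.58 V.
Assume saturation: I_D = (k_n/2)(V_GS − V_t)² with V_GS = V_G − I_D·R_S = 3.58 − 0.22·I_D.
Substituting gives 0.075·I_D² − 1.87·I_D + 2.53 = 0, with roots I_D = 1.44 or 23.5 mA.
The root I_D = 23.5 mA gives V_GS = -1.59 V ≤ V_t, so take I_D = 1.44 mA.
Then V_GS = 3.26 V and V_DS = V_DD − I_D(R_D+R_S) = 11 − 1.44×4.92 = 3.94 V.
Saturation requires V_DS ≥ V_GS − V_t = 0.962 V; 3.94 ≥ 0.962 ✓.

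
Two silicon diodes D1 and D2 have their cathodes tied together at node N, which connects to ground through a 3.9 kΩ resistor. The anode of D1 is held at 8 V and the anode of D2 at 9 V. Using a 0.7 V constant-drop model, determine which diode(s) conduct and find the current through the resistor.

Assume both conduct. Then node N would need to be at both 8−0.7 = 7.3 V and 9−0.7 = 8.3 V, which is impossible.
Assume only D2 conducts: V_N = 9 − 0.7 = 8.3 V, so I_R = 8.3/3.9 = 2.13 mA.
Check D1: its anode-to-cathode voltage is 8 − 8.3 = -0.3 V < 0.7 V, so it is off. The assumption is consistent.

Only D2 conducts; I_R ≈ 2.1 mA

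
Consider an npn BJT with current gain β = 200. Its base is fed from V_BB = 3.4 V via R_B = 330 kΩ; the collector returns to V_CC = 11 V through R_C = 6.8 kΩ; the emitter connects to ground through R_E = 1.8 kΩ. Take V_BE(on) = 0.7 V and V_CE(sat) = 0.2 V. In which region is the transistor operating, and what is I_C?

Assume active. Base-emitter loop: I_B = (V_BB − V_BE)/(R_B + (β+1)R_E) = (3.4 − 0.7)/(330 + 201×1.8) = 0.0039 mA.
I_C = β·I_B = 200×0.0039 = 0.781 mA.
V_CE = V_CC − I_C·R_C − I_E·R_E = 11 − 0.781×6.8 − 0.784×1.8 = 4.28 V > V_CE(sat), so the active-region assumption holds.

active; I_C ≈ 0.78 mA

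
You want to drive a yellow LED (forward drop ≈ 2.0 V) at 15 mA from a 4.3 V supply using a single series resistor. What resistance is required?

R ≈ 0.15 kΩ

The resistor drops V_S − V_D = 4.3 − 2.0 = 2.3 V at 15 mA.
R = 2.3 V / 15 mA = 0.153 kΩ.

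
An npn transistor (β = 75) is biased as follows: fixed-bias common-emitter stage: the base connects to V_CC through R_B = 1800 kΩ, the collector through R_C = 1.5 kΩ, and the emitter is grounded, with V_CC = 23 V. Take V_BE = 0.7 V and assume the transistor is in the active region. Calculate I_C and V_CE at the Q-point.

Base loop: V_CC = I_B·R_B + V_BE, so I_B = (23 − 0.7)/1800 kΩ = 0.0124 mA.
In the active region I_C = β·I_B = 75 × 0.0124 = 0.929 mA.
Collector loop: V_CE = V_CC − I_C·R_C = 23 − 0.929×1.5 = 21.6 V.
Since V_CE = 21.6 V > V_CE(sat) ≈ 0.2 V, the transistor is in the active region as assumed.

I_C ≈ 0.93 mA, V_CE ≈ 22 V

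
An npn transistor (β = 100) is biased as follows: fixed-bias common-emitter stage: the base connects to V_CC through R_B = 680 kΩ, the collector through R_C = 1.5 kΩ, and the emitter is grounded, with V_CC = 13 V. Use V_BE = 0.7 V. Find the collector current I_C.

I_C ≈ 1.8 mA

Base loop: V_CC = I_B·R_B + V_BE, so I_B = (13 − 0.7)/680 kΩ = 0.0181 mA.
In the active region I_C = β·I_B = 100 × 0.0181 = 1.81 mA.
Collector loop: V_CE = V_CC − I_C·R_C = 13 − 1.81×1.5 = 10.3 V.
Since V_CE = 10.3 V > V_CE(sat) ≈ 0.2 V, the transistor is in the active region as assumed.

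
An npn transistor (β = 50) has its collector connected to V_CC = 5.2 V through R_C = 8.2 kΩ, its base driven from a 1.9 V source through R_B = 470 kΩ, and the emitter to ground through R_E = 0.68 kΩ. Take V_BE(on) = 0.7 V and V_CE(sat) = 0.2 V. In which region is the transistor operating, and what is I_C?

Assume active. Base-emitter loop: I_B = (V_BB − V_BE)/(R_B + (β+1)R_E) = (1.9 − 0.7)/(470 + 51×0.68) = 0.00238 mA.
I_C = β·I_B = 50×0.00238 = 0.119 mA.
V_CE = V_CC − I_C·R_C − I_E·R_E = 5.2 − 0.119×8.2 − 0.121×0.68 = 4.14 V > V_CE(sat), so the active-region assumption holds.

active; I_C ≈ 0.12 mA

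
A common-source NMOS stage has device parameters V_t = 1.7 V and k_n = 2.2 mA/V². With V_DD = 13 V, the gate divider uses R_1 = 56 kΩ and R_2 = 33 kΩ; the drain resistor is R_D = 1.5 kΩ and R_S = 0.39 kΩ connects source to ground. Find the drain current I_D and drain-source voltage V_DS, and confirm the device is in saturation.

I_D ≈ 3.5 mA, V_DS ≈ 6.5 V

V_G = V_DD·R_2/(R_1+R_2) = 13×33/89 = 4.82 V.
Assume saturation: I_D = (k_n/2)(V_GS − V_t)² with V_GS = V_G − I_D·R_S = 4.82 − 0.39·I_D.
Substituting gives 0.167·I_D² − 3.68·I_D + 10.7 = 0, with roots I_D = 3.46 or 18.5 mA.
The root I_D = 18.5 mA gives V_GS = -2.4 V ≤ V_t, so take I_D = 3.46 mA.
Then V_GS = 3.47 V and V_DS = V_DD − I_D(R_D+R_S) = 13 − 3.46×1.89 = 6.47 V.
Saturation requires V_DS ≥ V_GS − V_t = 1.77 V; 6.47 ≥ 1.77 ✓.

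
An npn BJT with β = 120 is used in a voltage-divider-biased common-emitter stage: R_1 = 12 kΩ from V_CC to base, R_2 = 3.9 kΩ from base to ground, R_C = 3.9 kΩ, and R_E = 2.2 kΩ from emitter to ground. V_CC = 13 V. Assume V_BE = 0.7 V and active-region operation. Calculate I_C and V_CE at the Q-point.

Thevenize the base divider: V_Th = V_CC·R_2/(R_1+R_2) = 13×3.9/15.9 = 3.19 V, R_Th = R_1‖R_2 = 2.94 kΩ.
Base-emitter loop: V_Th = I_B·R_Th + V_BE + (β+1)I_B·R_E, so I_B = (3.19 − 0.7) / (2.94 + 121×2.2) = 0.00925 mA.
I_C = β·I_B = 120×0.00925 = 1.11 mA, and I_E = (β+1)I_B = 1.12 mA.
V_CE = V_CC − I_C·R_C − I_E·R_E = 13 − 1.11×3.9 − 1.12×2.2 = 6.21 V.
V_CE = 6.21 V > 0.2 V confirms active-region operation.

I_C ≈ 1.1 mA, V_CE ≈ 6.2 V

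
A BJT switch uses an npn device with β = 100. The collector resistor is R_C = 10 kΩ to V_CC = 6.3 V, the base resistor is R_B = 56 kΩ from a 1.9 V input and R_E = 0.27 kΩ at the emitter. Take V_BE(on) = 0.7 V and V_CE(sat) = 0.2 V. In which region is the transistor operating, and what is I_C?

Assume active: I_B = (1.9 − 0.7)/(56 + 101×0.27) = 0.0144 mA, I_C = β·I_B = 1.44 mA.
Then V_CE = 6.3 − 1.44×10 − 1.46×0.27 = -8.5 V < 0.2 V — the active assumption fails.
Re-solve with V_CE = 0.2 V. KCL at the emitter: V_E/R_E = (V_BB−0.7−V_E)/R_B + (V_CC−0.2−V_E)/R_C, giving V_E = 0.165 V.
I_C = (V_CC − 0.2 − V_E)/R_C = (6.1 − 0.165)/10 = 0.593 mA.
Check: I_B = (1.2 − 0.165)/56 = 0.0185 mA, and β·I_B = 1.85 mA > I_C, confirming saturation.

saturation; I_C ≈ 0.59 mA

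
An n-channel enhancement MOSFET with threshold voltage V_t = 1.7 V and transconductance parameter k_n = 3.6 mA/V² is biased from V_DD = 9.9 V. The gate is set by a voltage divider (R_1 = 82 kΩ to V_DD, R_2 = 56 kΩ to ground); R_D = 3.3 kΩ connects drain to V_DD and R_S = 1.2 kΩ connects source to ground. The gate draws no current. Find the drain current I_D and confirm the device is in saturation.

V_G = V_DD·R_2/(R_1+R_2) = 9.9×56/138 = 4.02 V.
Assume saturation: I_D = (k_n/2)(V_GS − V_t)² with V_GS = V_G − I_D·R_S = 4.02 − 1.2·I_D.
Substituting gives 2.59·I_D² − 11·I_D + 9.67 = 0, with roots I_D = 1.24 or 3.01 mA.
The root I_D = 3.01 mA gives V_GS = 0.407 V ≤ V_t, so take I_D = 1.24 mA.
Then V_GS = 2.53 V and V_DS = V_DD − I_D(R_D+R_S) = 9.9 − 1.24×4.5 = 4.32 V.
Saturation requires V_DS ≥ V_GS − V_t = 0.83 V; 4.32 ≥ 0.83 ✓.

I_D ≈ 1.2 mA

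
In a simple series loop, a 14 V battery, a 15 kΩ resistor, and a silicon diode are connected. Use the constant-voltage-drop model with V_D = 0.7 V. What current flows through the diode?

KVL around the loop: 14 = V_D + I·R = 0.7 + I × 15 kΩ.
So I = (14 − 0.7) / 15 kΩ = 13.3 / 15 = 0.887 mA.

I ≈ 0.89 mA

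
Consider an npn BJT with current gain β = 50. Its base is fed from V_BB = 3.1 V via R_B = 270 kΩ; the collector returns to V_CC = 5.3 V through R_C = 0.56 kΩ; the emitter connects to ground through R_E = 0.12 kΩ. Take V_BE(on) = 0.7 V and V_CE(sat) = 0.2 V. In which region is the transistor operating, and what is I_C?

active; I_C ≈ 0.43 mA

Assume active. Base-emitter loop: I_B = (V_BB − V_BE)/(R_B + (β+1)R_E) = (3.1 − 0.7)/(270 + 51×0.12) = 0.00869 mA.
I_C = β·I_B = 50×0.00869 = 0.435 mA.
V_CE = V_CC − I_C·R_C − I_E·R_E = 5.3 − 0.435×0.56 − 0.443×0.12 = 5 V > V_CE(sat), so the active-region assumption holds.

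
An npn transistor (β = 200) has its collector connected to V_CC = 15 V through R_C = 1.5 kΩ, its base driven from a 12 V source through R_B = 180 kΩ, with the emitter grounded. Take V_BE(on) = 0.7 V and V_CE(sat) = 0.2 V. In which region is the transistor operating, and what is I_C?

Assume active: I_B = (12 − 0.7)/180 = 0.0628 mA, giving I_C = β·I_B = 12.6 mA.
But then V_CE = 15 − 12.6×1.5 = -3.83 V < V_CE(sat) = 0.2 V — impossible in the active region.
So the transistor is saturated. With V_CE = 0.2 V, I_C = (V_CC − 0.2)/R_C = 14.8/1.5 = 9.87 mA.
Check: β·I_B = 12.6 mA > I_C = 9.87 mA, confirming saturation.

saturation; I_C ≈ 9.9 mA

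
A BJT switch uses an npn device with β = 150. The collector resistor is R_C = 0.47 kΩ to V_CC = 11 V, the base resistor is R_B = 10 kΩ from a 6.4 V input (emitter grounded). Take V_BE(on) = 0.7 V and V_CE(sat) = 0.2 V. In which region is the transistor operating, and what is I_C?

saturation; I_C ≈ 23 mA

Assume active: I_B = (6.4 − 0.7)/10 = 0.57 mA, giving I_C = β·I_B = 85.5 mA.
But then V_CE = 11 − 85.5×0.47 = -29.2 V < V_CE(sat) = 0.2 V — impossible in the active region.
So the transistor is saturated. With V_CE = 0.2 V, I_C = (V_CC − 0.2)/R_C = 10.8/0.47 = 23 mA.
Check: β·I_B = 85.5 mA > I_C = 23 mA, confirming saturation.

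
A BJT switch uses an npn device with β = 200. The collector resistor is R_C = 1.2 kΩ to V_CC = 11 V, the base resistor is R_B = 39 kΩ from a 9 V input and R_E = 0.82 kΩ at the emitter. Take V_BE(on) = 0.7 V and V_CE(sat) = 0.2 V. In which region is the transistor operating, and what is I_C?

saturation; I_C ≈ 5.3 mA

Assume active: I_B = (9 − 0.7)/(39 + 201×0.82) = 0.0407 mA, I_C = β·I_B = 8.14 mA.
Then V_CE = 11 − 8.14×1.2 − 8.19×0.82 = -5.49 V < 0.2 V — the active assumption fails.
Re-solve with V_CE = 0.2 V. KCL at the emitter: V_E/R_E = (V_BB−0.7−V_E)/R_B + (V_CC−0.2−V_E)/R_C, giving V_E = 4.43 V.
I_C = (V_CC − 0.2 − V_E)/R_C = (10.8 − 4.43)/1.2 = 5.31 mA.
Check: I_B = (8.3 − 4.43)/39 = 0.0992 mA, and β·I_B = 19.8 mA > I_C, confirming saturation.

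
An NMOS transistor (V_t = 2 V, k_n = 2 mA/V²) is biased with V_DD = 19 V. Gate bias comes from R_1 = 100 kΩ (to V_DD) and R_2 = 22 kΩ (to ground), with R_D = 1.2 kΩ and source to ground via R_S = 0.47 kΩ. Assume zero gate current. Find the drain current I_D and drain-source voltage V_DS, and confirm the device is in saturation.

I_D ≈ 0.96 mA, V_DS ≈ 17 V

V_G = V_DD·R_2/(R_1+R_2) = 19×22/122 = 3.43 V.
Assume saturation: I_D = (k_n/2)(V_GS − V_t)² with V_GS = V_G − I_D·R_S = 3.43 − 0.47·I_D.
Substituting gives 0.221·I_D² − 2.34·I_D + 2.03 = 0, with roots I_D = 0.955 or 9.64 mA.
The root I_D = 9.64 mA gives V_GS = -1.1 V ≤ V_t, so take I_D = 0.955 mA.
Then V_GS = 2.98 V and V_DS = V_DD − I_D(R_D+R_S) = 19 − 0.955×1.67 = 17.4 V.
Saturation requires V_DS ≥ V_GS − V_t = 0.977 V; 17.4 ≥ 0.977 ✓.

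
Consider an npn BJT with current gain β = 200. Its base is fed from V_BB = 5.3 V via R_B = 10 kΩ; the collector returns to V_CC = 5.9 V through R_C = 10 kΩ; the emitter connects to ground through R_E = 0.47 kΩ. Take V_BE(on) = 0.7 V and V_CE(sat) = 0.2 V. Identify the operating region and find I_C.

Assume active: I_B = (5.3 − 0.7)/(10 + 201×0.47) = 0.044 mA, I_C = β·I_B = 8.81 mA.
Then V_CE = 5.9 − 8.81×10 − 8.85×0.47 = -86.3 V < 0.2 V — the active assumption fails.
Re-solve with V_CE = 0.2 V. KCL at the emitter: V_E/R_E = (V_BB−0.7−V_E)/R_B + (V_CC−0.2−V_E)/R_C, giving V_E = 0.443 V.
I_C = (V_CC − 0.2 − V_E)/R_C = (5.7 − 0.443)/10 = 0.526 mA.
Check: I_B = (4.6 − 0.443)/10 = 0.416 mA, and β·I_B = 83.1 mA > I_C, confirming saturation.

saturation; I_C ≈ 0.53 mA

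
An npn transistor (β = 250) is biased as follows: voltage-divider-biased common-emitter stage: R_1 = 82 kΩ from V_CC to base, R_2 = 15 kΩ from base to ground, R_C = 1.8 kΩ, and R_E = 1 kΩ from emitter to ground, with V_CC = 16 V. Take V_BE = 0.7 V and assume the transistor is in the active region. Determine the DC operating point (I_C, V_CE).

I_C ≈ 1.7 mA, V_CE ≈ 11 V

Thevenize the base divider: V_Th = V_CC·R_2/(R_1+R_2) = 16×15/97 = 2.47 V, R_Th = R_1‖R_2 = 12.7 kΩ.
Base-emitter loop: V_Th = I_B·R_Th + V_BE + (β+1)I_B·R_E, so I_B = (2.47 − 0.7) / (12.7 + 251×1) = 0.00673 mA.
I_C = β·I_B = 250×0.00673 = 1.68 mA, and I_E = (β+1)I_B = 1.69 mA.
V_CE = V_CC − I_C·R_C − I_E·R_E = 16 − 1.68×1.8 − 1.69×1 = 11.3 V.
V_CE = 11.3 V > 0.2 V confirms active-region operation.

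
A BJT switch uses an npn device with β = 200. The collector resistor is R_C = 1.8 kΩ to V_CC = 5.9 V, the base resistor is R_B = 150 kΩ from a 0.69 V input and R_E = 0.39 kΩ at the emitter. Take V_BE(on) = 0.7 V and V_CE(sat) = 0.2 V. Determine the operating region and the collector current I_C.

cutoff; I_C ≈ 0

V_BB = 0.69 V ≤ V_BE(on) = 0.7 V, so the base-emitter junction is not forward biased.
The transistor is in cutoff: I_B = I_C = 0.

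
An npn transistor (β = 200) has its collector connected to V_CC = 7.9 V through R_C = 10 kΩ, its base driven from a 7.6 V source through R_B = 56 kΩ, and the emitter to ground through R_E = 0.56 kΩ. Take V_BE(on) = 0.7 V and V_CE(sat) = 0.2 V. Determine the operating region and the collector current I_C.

saturation; I_C ≈ 0.72 mA

Assume active: I_B = (7.6 − 0.7)/(56 + 201×0.56) = 0.0409 mA, I_C = β·I_B = 8.19 mA.
Then V_CE = 7.9 − 8.19×10 − 8.23×0.56 = -78.6 V < 0.2 V — the active assumption fails.
Re-solve with V_CE = 0.2 V. KCL at the emitter: V_E/R_E = (V_BB−0.7−V_E)/R_B + (V_CC−0.2−V_E)/R_C, giving V_E = 0.469 V.
I_C = (V_CC − 0.2 − V_E)/R_C = (7.7 − 0.469)/10 = 0.723 mA.
Check: I_B = (6.9 − 0.469)/56 = 0.115 mA, and β·I_B = 23 mA > I_C, confirming saturation.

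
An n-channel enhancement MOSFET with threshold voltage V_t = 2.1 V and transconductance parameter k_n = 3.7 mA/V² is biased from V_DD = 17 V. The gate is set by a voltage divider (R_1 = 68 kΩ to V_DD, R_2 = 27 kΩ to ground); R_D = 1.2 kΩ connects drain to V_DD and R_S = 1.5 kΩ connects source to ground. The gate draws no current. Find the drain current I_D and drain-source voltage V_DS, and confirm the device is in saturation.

I_D ≈ 1.3 mA, V_DS ≈ 14 V

V_G = V_DD·R_2/(R_1+R_2) = 17×27/95 = 4.83 V.
Assume saturation: I_D = (k_n/2)(V_GS − V_t)² with V_GS = V_G − I_D·R_S = 4.83 − 1.5·I_D.
Substituting gives 4.16·I_D² − 16.2·I_D + 13.8 = 0, with roots I_D = 1.27 or 2.61 mA.
The root I_D = 2.61 mA gives V_GS = 0.911 V ≤ V_t, so take I_D = 1.27 mA.
Then V_GS = 2.93 V and V_DS = V_DD − I_D(R_D+R_S) = 17 − 1.27×2.7 = 13.6 V.
Saturation requires V_DS ≥ V_GS − V_t = 0.828 V; 13.6 ≥ 0.828 ✓.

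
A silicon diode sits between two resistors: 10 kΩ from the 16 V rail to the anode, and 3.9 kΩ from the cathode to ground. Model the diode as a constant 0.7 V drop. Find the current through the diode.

The two resistors are in series with the diode, so KVL gives 16 = I·10 + 0.7 + I·3.9.
I = (16 − 0.7) / (10 + 3.9) kΩ = 15.3 / 13.9 = 1.1 mA.

I ≈ 1.1 mA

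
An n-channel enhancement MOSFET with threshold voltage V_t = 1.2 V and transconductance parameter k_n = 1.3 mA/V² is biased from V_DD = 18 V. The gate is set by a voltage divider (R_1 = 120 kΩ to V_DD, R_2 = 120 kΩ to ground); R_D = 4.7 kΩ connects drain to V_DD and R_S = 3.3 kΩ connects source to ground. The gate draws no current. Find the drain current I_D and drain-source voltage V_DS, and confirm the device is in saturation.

I_D ≈ 1.9 mA, V_DS ≈ 3.2 V

V_G = V_DD·R_2/(R_1+R_2) = 18×120/240 = 9 V.
Assume saturation: I_D = (k_n/2)(V_GS − V_t)² with V_GS = V_G − I_D·R_S = 9 − 3.3·I_D.
Substituting gives 7.08·I_D² − 34.5·I_D + 39.5 = 0, with roots I_D = 1.85 or 3.02 mA.
The root I_D = 3.02 mA gives V_GS = -0.954 V ≤ V_t, so take I_D = 1.85 mA.
Then V_GS = 2.89 V and V_DS = V_DD − I_D(R_D+R_S) = 18 − 1.85×8 = 3.18 V.
Saturation requires V_DS ≥ V_GS − V_t = 1.69 V; 3.18 ≥ 1.69 ✓.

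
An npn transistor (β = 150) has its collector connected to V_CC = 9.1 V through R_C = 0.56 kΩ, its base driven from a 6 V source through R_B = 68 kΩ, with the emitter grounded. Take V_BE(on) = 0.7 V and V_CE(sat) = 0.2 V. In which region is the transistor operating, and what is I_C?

Assume active. Base-emitter loop: I_B = (V_BB − V_BE)/R_B = (6 − 0.7)/68 = 0.0779 mA.
I_C = β·I_B = 150×0.0779 = 11.7 mA.
V_CE = V_CC − I_C·R_C = 9.1 − 11.7×0.56 = 2.55 V > V_CE(sat), so the active-region assumption holds.

active; I_C ≈ 12 mA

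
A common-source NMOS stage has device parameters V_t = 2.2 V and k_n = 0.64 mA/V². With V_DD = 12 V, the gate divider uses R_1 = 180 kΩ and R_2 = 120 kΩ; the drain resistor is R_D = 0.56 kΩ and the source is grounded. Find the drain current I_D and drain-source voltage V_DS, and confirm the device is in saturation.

V_G = V_DD·R_2/(R_1+R_2) = 12×120/300 = 4.8 V. With the source grounded, V_GS = V_G = 4.8 V.
Assume saturation: I_D = (k_n/2)(V_GS − V_t)² = (0.64/2)×(4.8 − 2.2)² = 0.32×2.6² = 2.16 mA.
V_DS = V_DD − I_D·R_D = 12 − 2.16×0.56 = 10.8 V.
Saturation requires V_DS ≥ V_GS − V_t = 2.6 V; 10.8 ≥ 2.6 ✓.

I_D ≈ 2.2 mA, V_DS ≈ 11 V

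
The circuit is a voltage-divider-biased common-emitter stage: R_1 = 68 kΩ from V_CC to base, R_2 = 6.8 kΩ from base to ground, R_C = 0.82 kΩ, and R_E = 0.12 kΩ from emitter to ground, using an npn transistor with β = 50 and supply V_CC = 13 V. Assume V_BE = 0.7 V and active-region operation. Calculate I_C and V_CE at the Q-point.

I_C ≈ 2 mA, V_CE ≈ 11 V

Thevenize the base divider: V_Th = V_CC·R_2/(R_1+R_2) = 13×6.8/74.8 = 1.18 V, R_Th = R_1‖R_2 = 6.18 kΩ.
Base-emitter loop: V_Th = I_B·R_Th + V_BE + (β+1)I_B·R_E, so I_B = (1.18 − 0.7) / (6.18 + 51×0.12) = 0.0392 mA.
I_C = β·I_B = 50×0.0392 = 1.96 mA, and I_E = (β+1)I_B = 2 mA.
V_CE = V_CC − I_C·R_C − I_E·R_E = 13 − 1.96×0.82 − 2×0.12 = 11.2 V.
V_CE = 11.2 V > 0.2 V confirms active-region operation.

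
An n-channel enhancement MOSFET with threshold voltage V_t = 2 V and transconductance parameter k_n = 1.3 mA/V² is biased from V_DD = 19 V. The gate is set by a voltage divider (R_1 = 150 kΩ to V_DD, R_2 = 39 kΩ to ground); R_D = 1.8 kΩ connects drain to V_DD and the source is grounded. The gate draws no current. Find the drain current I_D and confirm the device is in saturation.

V_G = V_DD·R_2/(R_1+R_2) = 19×39/189 = 3.92 V. With the source grounded, V_GS = V_G = 3.92 V.
Assume saturation: I_D = (k_n/2)(V_GS − V_t)² = (1.3/2)×(3.92 − 2)² = 0.65×1.92² = 2.4 mA.
V_DS = V_DD − I_D·R_D = 19 − 2.4×1.8 = 14.7 V.
Saturation requires V_DS ≥ V_GS − V_t = 1.92 V; 14.7 ≥ 1.92 ✓.

I_D ≈ 2.4 mA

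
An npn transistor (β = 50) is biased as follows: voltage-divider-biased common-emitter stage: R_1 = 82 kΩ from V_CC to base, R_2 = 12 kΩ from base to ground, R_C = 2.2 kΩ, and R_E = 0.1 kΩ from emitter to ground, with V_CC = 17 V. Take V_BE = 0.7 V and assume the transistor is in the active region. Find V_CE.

V_CE ≈ 6.1 V

Thevenize the base divider: V_Th = V_CC·R_2/(R_1+R_2) = 17×12/94 = 2.17 V, R_Th = R_1‖R_2 = 10.5 kΩ.
Base-emitter loop: V_Th = I_B·R_Th + V_BE + (β+1)I_B·R_E, so I_B = (2.17 − 0.7) / (10.5 + 51×0.1) = 0.0944 mA.
I_C = β·I_B = 50×0.0944 = 4.72 mA, and I_E = (β+1)I_B = 4.82 mA.
V_CE = V_CC − I_C·R_C − I_E·R_E = 17 − 4.72×2.2 − 4.82×0.1 = 6.13 V.
V_CE = 6.13 V > 0.2 V confirms active-region operation.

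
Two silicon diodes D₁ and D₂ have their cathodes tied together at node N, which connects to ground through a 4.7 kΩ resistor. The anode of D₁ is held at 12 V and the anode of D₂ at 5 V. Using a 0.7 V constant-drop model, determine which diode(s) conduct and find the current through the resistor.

Assume both conduct. Then node N would need to be at both 12−0.7 = 11.3 V and 5−0.7 = 4.3 V, which is impossible.
Assume only D₁ conducts: V_N = 12 − 0.7 = 11.3 V, so I_R = 11.3/4.7 = 2.4 mA.
Check D₂: its anode-to-cathode voltage is 5 − 11.3 = -6.3 V < 0.7 V, so it is off. The assumption is consistent.

Only D₁ conducts; I_R ≈ 2.4 mA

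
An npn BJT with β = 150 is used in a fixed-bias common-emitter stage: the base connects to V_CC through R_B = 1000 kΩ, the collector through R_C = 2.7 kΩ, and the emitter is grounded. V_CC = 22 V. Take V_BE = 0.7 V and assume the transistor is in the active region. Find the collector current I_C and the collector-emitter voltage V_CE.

I_C ≈ 3.2 mA, V_CE ≈ 13 V

Base loop: V_CC = I_B·R_B + V_BE, so I_B = (22 − 0.7)/1000 kΩ = 0.0213 mA.
In the active region I_C = β·I_B = 150 × 0.0213 = 3.19 mA.
Collector loop: V_CE = V_CC − I_C·R_C = 22 − 3.19×2.7 = 13.4 V.
Since V_CE = 13.4 V > V_CE(sat) ≈ 0.2 V, the transistor is in the active region as assumed.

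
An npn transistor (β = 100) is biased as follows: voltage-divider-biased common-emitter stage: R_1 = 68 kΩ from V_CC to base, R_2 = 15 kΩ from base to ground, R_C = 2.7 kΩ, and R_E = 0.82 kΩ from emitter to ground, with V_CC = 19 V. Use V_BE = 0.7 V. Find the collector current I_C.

I_C ≈ 2.9 mA

Thevenize the base divider: V_Th = V_CC·R_2/(R_1+R_2) = 19×15/83 = 3.43 V, R_Th = R_1‖R_2 = 12.3 kΩ.
Base-emitter loop: V_Th = I_B·R_Th + V_BE + (β+1)I_B·R_E, so I_B = (3.43 − 0.7) / (12.3 + 101×0.82) = 0.0287 mA.
I_C = β·I_B = 100×0.0287 = 2.87 mA, and I_E = (β+1)I_B = 2.9 mA.
V_CE = V_CC − I_C·R_C − I_E·R_E = 19 − 2.87×2.7 − 2.9×0.82 = 8.86 V.
V_CE = 8.86 V > 0.2 V confirms active-region operation.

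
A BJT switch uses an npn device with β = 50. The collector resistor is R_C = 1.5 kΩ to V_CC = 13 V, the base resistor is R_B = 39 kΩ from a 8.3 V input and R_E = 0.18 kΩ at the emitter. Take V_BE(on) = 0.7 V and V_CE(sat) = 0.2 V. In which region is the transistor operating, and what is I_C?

Assume active: I_B = (8.3 − 0.7)/(39 + 51×0.18) = 0.158 mA, I_C = β·I_B = 7.89 mA.
Then V_CE = 13 − 7.89×1.5 − 8.04×0.18 = -0.279 V < 0.2 V — the active assumption fails.
Re-solve with V_CE = 0.2 V. KCL at the emitter: V_E/R_E = (V_BB−0.7−V_E)/R_B + (V_CC−0.2−V_E)/R_C, giving V_E = 1.4 V.
I_C = (V_CC − 0.2 − V_E)/R_C = (12.8 − 1.4)/1.5 = 7.6 mA.
Check: I_B = (7.6 − 1.4)/39 = 0.159 mA, and β·I_B = 7.95 mA > I_C, confirming saturation.

saturation; I_C ≈ 7.6 mA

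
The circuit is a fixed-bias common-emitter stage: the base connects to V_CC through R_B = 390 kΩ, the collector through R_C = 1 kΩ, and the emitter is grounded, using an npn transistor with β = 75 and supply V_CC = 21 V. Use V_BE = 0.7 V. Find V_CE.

V_CE ≈ 17 V

Base loop: V_CC = I_B·R_B + V_BE, so I_B = (21 − 0.7)/390 kΩ = 0.0521 mA.
In the active region I_C = β·I_B = 75 × 0.0521 = 3.9 mA.
Collector loop: V_CE = V_CC − I_C·R_C = 21 − 3.9×1 = 17.1 V.
Since V_CE = 17.1 V > V_CE(sat) ≈ 0.2 V, the transistor is in the active region as assumed.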